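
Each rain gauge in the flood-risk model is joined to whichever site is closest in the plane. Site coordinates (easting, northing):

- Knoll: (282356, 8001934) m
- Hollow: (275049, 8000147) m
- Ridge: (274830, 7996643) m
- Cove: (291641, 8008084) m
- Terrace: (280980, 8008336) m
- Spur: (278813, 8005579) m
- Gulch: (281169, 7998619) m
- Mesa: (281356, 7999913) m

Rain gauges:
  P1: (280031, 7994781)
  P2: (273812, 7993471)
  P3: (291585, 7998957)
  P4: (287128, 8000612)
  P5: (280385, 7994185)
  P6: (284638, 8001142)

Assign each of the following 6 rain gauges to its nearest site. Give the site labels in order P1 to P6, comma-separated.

Gulch, Ridge, Cove, Knoll, Gulch, Knoll

P1 → Gulch (d²=16025288.00)
P2 → Ridge (d²=11097908.00)
P3 → Cove (d²=83305265.00)
P4 → Knoll (d²=24519668.00)
P5 → Gulch (d²=20275012.00)
P6 → Knoll (d²=5834788.00)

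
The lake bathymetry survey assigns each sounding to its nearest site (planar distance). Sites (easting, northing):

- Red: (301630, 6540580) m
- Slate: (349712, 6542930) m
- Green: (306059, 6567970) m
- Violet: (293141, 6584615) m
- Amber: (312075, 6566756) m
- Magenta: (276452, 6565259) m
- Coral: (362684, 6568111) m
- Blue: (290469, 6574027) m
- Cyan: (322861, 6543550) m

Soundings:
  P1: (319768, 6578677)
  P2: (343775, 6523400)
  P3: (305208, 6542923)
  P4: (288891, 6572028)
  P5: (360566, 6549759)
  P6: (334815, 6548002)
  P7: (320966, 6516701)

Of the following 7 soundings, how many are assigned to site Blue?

1

P1 → Amber
P2 → Slate
P3 → Red
P4 → Blue
P5 → Slate
P6 → Cyan
P7 → Cyan
1 of the 7 goes to Blue.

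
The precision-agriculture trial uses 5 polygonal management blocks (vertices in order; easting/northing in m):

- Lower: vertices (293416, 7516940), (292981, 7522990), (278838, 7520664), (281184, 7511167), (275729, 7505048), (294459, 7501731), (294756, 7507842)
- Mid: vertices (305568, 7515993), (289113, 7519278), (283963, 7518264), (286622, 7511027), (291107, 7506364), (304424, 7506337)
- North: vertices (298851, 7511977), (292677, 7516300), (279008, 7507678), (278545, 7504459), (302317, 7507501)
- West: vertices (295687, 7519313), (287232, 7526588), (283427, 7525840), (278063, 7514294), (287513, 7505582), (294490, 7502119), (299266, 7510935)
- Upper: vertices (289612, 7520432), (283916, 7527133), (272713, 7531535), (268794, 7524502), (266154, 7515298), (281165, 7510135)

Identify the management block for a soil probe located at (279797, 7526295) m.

Upper

Cast a ray rightward from (279797, 7526295). For each polygon, the edges (by vertex number in listed order) whose endpoints lie on opposite sides of northing = 7526295, where each meets that height, and whether that is right or left of the point:
Lower: no edge straddles that height → 0 crossings.
Mid: no edge straddles that height → 0 crossings.
North: no edge straddles that height → 0 crossings.
West: 1–2 at easting≈287572.5 (right), 2–3 at easting≈285741.5 (right) → 2 crossings.
Upper: 1–2 at easting≈284628.3 (right), 3–4 at easting≈269793.1 (left) → 1 crossing.
Only Upper has an odd count, so the point is inside Upper.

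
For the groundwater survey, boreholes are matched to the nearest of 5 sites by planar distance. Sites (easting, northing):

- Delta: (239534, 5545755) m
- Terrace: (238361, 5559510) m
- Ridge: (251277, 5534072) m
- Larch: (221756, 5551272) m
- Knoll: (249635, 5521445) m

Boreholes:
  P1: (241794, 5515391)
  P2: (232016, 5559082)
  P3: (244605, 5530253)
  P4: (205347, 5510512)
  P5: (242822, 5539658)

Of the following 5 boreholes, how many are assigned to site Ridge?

P1 → Knoll
P2 → Terrace
P3 → Ridge
P4 → Larch
P5 → Delta
1 of the 5 goes to Ridge.

1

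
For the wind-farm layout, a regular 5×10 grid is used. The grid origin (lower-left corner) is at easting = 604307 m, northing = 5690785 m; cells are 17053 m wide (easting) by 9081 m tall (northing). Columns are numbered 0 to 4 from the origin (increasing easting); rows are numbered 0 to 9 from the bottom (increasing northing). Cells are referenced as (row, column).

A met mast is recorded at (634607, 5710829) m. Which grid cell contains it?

(2, 1)

Column index: ⌊(634607 − 604307) / 17053⌋ = ⌊1.777⌋ = 1
Row offset from origin: ⌊(5710829 − 5690785) / 9081⌋ = ⌊2.207⌋ = 2 → row 2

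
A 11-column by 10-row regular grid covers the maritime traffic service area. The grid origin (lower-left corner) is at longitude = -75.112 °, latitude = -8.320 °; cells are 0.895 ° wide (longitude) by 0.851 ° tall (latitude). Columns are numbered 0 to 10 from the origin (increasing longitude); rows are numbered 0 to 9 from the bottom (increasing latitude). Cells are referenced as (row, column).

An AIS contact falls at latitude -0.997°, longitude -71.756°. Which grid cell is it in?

(8, 3)

Column index: ⌊(-71.756 − -75.112) / 0.895⌋ = ⌊3.750⌋ = 3
Row offset from origin: ⌊(-0.997 − -8.320) / 0.851⌋ = ⌊8.605⌋ = 8 → row 8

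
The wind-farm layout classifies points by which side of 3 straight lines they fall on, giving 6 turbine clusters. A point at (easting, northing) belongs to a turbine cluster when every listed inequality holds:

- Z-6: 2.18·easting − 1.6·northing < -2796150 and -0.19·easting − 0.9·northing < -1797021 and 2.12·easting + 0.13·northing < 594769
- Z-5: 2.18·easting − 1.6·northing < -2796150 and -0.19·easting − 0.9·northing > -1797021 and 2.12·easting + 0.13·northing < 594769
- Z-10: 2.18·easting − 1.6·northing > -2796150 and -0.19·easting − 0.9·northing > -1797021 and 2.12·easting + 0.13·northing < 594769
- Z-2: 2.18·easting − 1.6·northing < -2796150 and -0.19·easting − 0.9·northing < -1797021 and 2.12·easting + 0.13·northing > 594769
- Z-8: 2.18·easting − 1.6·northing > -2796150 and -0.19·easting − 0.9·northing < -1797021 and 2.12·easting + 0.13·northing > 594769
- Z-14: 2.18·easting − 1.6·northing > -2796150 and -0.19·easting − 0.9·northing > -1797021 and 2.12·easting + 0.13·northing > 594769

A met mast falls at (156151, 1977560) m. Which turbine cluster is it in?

2.18·156151 − 1.6·1977560 = -2823686.820, which is < -2796150
-0.19·156151 − 0.9·1977560 = -1809472.690, which is < -1797021
2.12·156151 + 0.13·1977560 = 588122.920, which is < 594769
This sign pattern matches Z-6.

Z-6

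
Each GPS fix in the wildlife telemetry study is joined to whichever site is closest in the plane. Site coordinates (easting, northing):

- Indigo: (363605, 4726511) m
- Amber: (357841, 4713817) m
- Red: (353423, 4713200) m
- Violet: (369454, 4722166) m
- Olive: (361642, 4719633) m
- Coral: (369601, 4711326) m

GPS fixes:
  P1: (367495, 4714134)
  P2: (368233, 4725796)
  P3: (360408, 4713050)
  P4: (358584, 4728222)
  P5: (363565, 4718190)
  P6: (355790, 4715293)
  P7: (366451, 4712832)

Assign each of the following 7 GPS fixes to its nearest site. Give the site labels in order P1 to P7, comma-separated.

P1 → Coral (d²=12320100.00)
P2 → Violet (d²=14667741.00)
P3 → Amber (d²=7177778.00)
P4 → Indigo (d²=28137962.00)
P5 → Olive (d²=5780178.00)
P6 → Amber (d²=6385177.00)
P7 → Coral (d²=12190536.00)

Coral, Violet, Amber, Indigo, Olive, Amber, Coral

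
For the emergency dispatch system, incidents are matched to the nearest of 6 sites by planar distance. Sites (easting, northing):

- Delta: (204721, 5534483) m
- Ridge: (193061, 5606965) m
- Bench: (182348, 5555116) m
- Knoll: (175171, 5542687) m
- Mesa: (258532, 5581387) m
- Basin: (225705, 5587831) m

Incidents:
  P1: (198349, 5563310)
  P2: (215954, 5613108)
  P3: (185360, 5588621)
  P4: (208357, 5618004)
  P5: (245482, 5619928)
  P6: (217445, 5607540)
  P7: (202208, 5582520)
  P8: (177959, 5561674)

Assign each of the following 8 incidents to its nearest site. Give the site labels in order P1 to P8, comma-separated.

P1 → Bench (d²=323173637.00)
P2 → Ridge (d²=561825898.00)
P3 → Ridge (d²=395807737.00)
P4 → Ridge (d²=355827137.00)
P5 → Basin (d²=1421347138.00)
P6 → Basin (d²=456672281.00)
P7 → Basin (d²=580315730.00)
P8 → Bench (d²=62270685.00)

Bench, Ridge, Ridge, Ridge, Basin, Basin, Basin, Bench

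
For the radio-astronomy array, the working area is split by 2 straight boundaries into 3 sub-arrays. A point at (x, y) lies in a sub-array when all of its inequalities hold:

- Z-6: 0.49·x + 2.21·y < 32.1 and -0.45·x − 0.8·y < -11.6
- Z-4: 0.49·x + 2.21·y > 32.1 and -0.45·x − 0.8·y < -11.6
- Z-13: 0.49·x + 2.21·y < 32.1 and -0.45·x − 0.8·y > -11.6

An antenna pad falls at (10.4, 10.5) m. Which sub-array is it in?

0.49·10.4 + 2.21·10.5 = 28.301, which is < 32.1
-0.45·10.4 − 0.8·10.5 = -13.080, which is < -11.6
This sign pattern matches Z-6.

Z-6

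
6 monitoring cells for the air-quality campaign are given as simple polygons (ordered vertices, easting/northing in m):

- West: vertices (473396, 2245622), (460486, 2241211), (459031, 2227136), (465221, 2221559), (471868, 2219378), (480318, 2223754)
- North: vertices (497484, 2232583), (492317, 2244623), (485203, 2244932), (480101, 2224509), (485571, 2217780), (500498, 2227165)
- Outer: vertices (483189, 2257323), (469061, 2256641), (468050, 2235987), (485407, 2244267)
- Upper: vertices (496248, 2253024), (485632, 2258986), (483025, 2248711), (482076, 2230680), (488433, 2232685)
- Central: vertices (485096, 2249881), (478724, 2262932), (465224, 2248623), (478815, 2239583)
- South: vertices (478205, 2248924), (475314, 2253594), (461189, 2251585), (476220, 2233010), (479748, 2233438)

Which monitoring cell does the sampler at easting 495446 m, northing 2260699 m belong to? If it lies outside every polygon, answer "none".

none

Cast a ray rightward from (495446, 2260699). For each polygon, the edges (by vertex number in listed order) whose endpoints lie on opposite sides of northing = 2260699, where each meets that height, and whether that is right or left of the point:
West: no edge straddles that height → 0 crossings.
North: no edge straddles that height → 0 crossings.
Outer: no edge straddles that height → 0 crossings.
Upper: no edge straddles that height → 0 crossings.
Central: 1–2 at easting≈479814.2 (left), 2–3 at easting≈476617.2 (left) → 0 crossings.
South: no edge straddles that height → 0 crossings.
All counts are even, so the point lies outside every listed polygon.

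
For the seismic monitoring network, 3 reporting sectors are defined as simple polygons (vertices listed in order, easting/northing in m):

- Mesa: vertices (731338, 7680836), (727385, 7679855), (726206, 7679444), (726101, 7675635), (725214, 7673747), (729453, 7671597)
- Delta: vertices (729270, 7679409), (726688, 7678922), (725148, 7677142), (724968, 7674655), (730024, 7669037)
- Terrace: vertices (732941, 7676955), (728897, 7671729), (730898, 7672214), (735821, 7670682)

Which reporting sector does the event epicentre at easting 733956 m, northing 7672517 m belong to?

Terrace

Cast a ray rightward from (733956, 7672517). For each polygon, the edges (by vertex number in listed order) whose endpoints lie on opposite sides of northing = 7672517, where each meets that height, and whether that is right or left of the point:
Mesa: 5–6 at easting≈727639.1 (left), 6–1 at easting≈729640.7 (left) → 0 crossings.
Delta: 4–5 at easting≈726892.1 (left), 5–1 at easting≈729771.0 (left) → 0 crossings.
Terrace: 1–2 at easting≈729506.8 (left), 4–1 at easting≈734978.5 (right) → 1 crossing.
Only Terrace has an odd count, so the point is inside Terrace.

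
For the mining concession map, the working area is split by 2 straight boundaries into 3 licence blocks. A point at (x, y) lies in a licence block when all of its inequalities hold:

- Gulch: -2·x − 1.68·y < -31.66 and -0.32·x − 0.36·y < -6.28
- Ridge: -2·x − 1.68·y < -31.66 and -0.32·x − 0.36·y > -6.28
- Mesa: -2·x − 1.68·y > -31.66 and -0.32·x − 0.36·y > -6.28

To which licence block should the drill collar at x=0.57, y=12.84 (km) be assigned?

-2·0.57 − 1.68·12.84 = -22.711, which is > -31.66
-0.32·0.57 − 0.36·12.84 = -4.805, which is > -6.28
This sign pattern matches Mesa.

Mesa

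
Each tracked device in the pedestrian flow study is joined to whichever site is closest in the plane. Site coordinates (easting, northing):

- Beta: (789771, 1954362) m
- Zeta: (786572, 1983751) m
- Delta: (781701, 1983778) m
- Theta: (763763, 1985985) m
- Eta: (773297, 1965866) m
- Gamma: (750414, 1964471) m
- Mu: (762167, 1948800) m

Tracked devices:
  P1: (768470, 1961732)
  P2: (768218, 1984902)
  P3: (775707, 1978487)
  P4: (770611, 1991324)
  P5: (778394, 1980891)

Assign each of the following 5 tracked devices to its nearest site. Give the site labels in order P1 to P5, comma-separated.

Eta, Theta, Delta, Theta, Delta

P1 → Eta (d²=40389885.00)
P2 → Theta (d²=21019914.00)
P3 → Delta (d²=63922717.00)
P4 → Theta (d²=75400025.00)
P5 → Delta (d²=19271018.00)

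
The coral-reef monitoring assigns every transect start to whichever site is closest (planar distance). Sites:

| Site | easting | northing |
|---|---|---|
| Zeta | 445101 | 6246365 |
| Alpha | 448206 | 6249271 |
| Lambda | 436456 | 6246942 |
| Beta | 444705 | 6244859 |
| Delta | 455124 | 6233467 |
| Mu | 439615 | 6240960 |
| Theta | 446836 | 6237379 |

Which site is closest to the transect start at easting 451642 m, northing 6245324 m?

Alpha

Squared distances to each site:
Zeta: 43868362.000; Alpha: 27384905.000; Lambda: 233232520.000; Beta: 48338194.000; Delta: 152712773.000; Mu: 163693225.000; Theta: 86220661.000.
Minimum at Alpha.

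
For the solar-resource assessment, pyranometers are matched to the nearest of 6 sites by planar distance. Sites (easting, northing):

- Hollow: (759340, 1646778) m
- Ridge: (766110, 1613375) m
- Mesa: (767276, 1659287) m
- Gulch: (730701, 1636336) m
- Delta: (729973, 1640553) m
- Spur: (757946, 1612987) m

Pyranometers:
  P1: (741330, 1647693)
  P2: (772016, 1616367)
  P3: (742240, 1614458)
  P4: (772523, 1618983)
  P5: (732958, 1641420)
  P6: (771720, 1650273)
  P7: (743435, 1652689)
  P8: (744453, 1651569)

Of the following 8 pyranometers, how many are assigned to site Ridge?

P1 → Delta
P2 → Ridge
P3 → Spur
P4 → Ridge
P5 → Delta
P6 → Mesa
P7 → Hollow
P8 → Hollow
2 of the 8 go to Ridge.

2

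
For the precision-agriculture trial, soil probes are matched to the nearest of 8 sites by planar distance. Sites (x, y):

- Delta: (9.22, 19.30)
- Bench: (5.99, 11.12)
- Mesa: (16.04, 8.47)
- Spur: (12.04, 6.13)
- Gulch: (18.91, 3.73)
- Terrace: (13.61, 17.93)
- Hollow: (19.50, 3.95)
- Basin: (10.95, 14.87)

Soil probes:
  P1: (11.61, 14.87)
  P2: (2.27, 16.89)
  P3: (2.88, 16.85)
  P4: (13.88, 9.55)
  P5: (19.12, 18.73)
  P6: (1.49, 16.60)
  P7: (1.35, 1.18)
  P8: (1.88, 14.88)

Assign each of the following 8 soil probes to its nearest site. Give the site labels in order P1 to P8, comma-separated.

P1 → Basin (d²=0.44)
P2 → Bench (d²=47.13)
P3 → Bench (d²=42.51)
P4 → Mesa (d²=5.83)
P5 → Terrace (d²=31.00)
P6 → Bench (d²=50.28)
P7 → Bench (d²=120.33)
P8 → Bench (d²=31.03)

Basin, Bench, Bench, Mesa, Terrace, Bench, Bench, Bench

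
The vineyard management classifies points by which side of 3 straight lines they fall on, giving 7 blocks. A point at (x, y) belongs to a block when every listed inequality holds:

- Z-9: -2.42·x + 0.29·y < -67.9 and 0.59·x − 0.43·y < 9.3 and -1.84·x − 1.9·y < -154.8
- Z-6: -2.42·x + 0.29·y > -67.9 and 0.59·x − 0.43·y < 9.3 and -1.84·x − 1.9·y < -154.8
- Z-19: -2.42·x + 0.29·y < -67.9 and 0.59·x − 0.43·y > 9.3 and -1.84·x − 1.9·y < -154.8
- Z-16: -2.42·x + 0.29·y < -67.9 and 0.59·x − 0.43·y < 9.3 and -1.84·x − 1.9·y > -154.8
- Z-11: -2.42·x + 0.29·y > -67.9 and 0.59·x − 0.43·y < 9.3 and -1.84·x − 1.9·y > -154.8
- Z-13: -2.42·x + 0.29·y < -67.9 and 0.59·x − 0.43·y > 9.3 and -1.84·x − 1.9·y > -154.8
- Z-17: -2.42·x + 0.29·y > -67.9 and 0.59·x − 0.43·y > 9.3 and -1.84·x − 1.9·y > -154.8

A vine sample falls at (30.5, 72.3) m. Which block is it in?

Z-6

-2.42·30.5 + 0.29·72.3 = -52.843, which is > -67.9
0.59·30.5 − 0.43·72.3 = -13.094, which is < 9.3
-1.84·30.5 − 1.9·72.3 = -193.490, which is < -154.8
This sign pattern matches Z-6.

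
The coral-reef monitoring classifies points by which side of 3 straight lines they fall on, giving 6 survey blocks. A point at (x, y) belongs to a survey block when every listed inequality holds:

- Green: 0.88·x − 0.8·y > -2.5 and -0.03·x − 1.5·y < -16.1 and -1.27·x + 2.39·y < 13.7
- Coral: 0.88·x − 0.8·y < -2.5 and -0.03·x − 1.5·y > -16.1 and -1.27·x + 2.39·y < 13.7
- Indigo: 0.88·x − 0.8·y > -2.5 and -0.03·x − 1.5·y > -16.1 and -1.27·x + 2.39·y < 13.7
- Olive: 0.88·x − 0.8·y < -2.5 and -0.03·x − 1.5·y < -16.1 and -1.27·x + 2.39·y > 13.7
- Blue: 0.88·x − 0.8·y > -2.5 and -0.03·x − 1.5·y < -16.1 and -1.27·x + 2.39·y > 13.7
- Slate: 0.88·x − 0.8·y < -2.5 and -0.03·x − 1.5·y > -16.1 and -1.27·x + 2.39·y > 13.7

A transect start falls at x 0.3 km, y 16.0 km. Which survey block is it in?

Olive

0.88·0.3 − 0.8·16.0 = -12.536, which is < -2.5
-0.03·0.3 − 1.5·16.0 = -24.009, which is < -16.1
-1.27·0.3 + 2.39·16.0 = 37.859, which is > 13.7
This sign pattern matches Olive.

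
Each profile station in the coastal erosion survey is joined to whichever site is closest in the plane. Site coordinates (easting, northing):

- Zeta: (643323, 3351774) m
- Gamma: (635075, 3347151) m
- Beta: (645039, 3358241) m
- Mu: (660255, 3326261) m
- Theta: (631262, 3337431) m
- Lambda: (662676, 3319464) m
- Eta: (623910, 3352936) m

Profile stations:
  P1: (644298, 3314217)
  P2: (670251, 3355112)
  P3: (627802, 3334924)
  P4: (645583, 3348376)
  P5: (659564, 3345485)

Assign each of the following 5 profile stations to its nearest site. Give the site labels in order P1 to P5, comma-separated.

P1 → Lambda (d²=365281893.00)
P2 → Beta (d²=645435585.00)
P3 → Theta (d²=18256649.00)
P4 → Zeta (d²=16654004.00)
P5 → Zeta (d²=303321602.00)

Lambda, Beta, Theta, Zeta, Zeta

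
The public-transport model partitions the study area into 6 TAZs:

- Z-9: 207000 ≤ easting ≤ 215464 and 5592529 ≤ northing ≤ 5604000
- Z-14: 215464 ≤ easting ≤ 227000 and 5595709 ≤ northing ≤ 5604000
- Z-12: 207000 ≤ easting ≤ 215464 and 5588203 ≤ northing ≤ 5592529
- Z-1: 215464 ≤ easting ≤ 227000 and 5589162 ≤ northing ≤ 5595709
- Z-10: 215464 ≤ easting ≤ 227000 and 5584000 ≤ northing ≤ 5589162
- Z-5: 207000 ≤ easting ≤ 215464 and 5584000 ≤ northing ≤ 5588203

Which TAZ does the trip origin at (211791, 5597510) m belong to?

The point has easting = 211791 and northing = 5597510.
Only Z-9 satisfies 207000 ≤ easting ≤ 215464 and 5592529 ≤ northing ≤ 5604000.

Z-9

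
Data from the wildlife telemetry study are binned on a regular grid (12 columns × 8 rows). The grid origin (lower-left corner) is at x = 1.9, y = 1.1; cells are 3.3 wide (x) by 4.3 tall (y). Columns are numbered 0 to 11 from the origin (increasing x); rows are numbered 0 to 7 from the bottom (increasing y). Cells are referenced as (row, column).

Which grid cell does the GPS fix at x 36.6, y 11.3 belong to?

(2, 10)

Column index: ⌊(36.6 − 1.9) / 3.3⌋ = ⌊10.515⌋ = 10
Row offset from origin: ⌊(11.3 − 1.1) / 4.3⌋ = ⌊2.372⌋ = 2 → row 2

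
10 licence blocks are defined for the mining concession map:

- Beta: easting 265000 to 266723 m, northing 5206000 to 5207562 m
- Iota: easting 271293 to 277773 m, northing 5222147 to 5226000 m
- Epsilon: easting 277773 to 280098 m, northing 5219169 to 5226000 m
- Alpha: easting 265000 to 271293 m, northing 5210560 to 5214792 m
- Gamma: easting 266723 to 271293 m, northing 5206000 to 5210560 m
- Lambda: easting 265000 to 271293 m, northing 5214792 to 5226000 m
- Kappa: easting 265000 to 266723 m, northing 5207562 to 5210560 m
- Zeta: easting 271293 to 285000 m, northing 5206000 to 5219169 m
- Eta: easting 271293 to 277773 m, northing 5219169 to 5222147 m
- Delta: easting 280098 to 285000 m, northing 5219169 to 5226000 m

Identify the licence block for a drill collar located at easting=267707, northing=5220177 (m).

The point has easting = 267707 and northing = 5220177.
Only Lambda satisfies 265000 ≤ easting ≤ 271293 and 5214792 ≤ northing ≤ 5226000.

Lambda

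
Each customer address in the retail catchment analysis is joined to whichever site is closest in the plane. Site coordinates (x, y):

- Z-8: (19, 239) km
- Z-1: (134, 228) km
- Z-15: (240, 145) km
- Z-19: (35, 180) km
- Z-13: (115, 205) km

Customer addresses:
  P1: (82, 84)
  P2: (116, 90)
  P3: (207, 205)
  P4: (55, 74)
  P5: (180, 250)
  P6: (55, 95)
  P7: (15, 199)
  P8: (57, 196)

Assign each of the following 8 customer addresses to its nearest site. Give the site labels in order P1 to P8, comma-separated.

Z-19, Z-13, Z-15, Z-19, Z-1, Z-19, Z-19, Z-19

P1 → Z-19 (d²=11425.00)
P2 → Z-13 (d²=13226.00)
P3 → Z-15 (d²=4689.00)
P4 → Z-19 (d²=11636.00)
P5 → Z-1 (d²=2600.00)
P6 → Z-19 (d²=7625.00)
P7 → Z-19 (d²=761.00)
P8 → Z-19 (d²=740.00)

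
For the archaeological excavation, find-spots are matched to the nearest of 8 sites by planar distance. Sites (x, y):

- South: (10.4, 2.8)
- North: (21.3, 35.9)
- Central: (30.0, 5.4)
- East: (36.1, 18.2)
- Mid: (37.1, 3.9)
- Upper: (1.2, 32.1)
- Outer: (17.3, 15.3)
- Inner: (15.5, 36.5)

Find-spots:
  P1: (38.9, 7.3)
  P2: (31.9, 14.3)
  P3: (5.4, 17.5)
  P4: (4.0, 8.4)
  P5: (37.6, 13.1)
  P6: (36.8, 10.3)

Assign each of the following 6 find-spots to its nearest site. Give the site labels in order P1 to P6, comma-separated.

Mid, East, Outer, South, East, Mid

P1 → Mid (d²=14.80)
P2 → East (d²=32.85)
P3 → Outer (d²=146.45)
P4 → South (d²=72.32)
P5 → East (d²=28.26)
P6 → Mid (d²=41.05)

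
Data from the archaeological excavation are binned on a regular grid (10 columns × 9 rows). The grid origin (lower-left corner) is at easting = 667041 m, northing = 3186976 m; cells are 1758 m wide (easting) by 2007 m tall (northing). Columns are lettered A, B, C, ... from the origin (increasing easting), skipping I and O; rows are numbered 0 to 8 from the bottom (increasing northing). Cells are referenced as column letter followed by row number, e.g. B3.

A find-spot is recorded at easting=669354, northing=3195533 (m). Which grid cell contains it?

B4

Column index: ⌊(669354 − 667041) / 1758⌋ = ⌊1.316⌋ = 1 → column B
Row offset from origin: ⌊(3195533 − 3186976) / 2007⌋ = ⌊4.264⌋ = 4 → row 4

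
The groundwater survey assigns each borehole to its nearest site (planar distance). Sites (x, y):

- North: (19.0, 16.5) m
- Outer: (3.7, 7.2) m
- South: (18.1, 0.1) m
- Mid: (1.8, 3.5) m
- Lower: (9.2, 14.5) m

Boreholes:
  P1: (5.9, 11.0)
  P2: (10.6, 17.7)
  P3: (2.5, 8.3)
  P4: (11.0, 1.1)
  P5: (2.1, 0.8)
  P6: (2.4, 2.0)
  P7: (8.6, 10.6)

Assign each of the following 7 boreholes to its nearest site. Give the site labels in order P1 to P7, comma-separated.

P1 → Outer (d²=19.28)
P2 → Lower (d²=12.20)
P3 → Outer (d²=2.65)
P4 → South (d²=51.41)
P5 → Mid (d²=7.38)
P6 → Mid (d²=2.61)
P7 → Lower (d²=15.57)

Outer, Lower, Outer, South, Mid, Mid, Lower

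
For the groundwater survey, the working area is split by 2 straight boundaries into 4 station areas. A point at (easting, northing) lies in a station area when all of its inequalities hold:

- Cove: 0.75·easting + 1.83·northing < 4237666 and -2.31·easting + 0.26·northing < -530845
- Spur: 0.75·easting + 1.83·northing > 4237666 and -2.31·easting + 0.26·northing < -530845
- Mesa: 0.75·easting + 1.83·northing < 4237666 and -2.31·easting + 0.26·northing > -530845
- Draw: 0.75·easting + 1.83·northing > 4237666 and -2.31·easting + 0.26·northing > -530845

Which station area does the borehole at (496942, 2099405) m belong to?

0.75·496942 + 1.83·2099405 = 4214617.650, which is < 4237666
-2.31·496942 + 0.26·2099405 = -602090.720, which is < -530845
This sign pattern matches Cove.

Cove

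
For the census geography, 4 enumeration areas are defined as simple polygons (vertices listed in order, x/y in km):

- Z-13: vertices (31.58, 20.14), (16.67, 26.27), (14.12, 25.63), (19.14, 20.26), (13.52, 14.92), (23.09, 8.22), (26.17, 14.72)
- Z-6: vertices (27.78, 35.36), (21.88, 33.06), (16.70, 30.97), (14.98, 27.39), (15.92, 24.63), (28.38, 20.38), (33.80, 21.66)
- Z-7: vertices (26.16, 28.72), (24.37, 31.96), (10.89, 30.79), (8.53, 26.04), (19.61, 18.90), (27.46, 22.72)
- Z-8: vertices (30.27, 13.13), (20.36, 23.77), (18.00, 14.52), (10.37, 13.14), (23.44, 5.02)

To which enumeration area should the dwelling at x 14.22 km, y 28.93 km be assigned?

Cast a ray rightward from (14.22, 28.93). For each polygon, the edges (by vertex number in listed order) whose endpoints lie on opposite sides of y = 28.93, where each meets that height, and whether that is right or left of the point:
Z-13: no edge straddles that height → 0 crossings.
Z-6: 3–4 at x≈15.720 (right), 7–1 at x≈30.605 (right) → 2 crossings.
Z-7: 1–2 at x≈26.044 (right), 3–4 at x≈9.966 (left) → 1 crossing.
Z-8: no edge straddles that height → 0 crossings.
Only Z-7 has an odd count, so the point is inside Z-7.

Z-7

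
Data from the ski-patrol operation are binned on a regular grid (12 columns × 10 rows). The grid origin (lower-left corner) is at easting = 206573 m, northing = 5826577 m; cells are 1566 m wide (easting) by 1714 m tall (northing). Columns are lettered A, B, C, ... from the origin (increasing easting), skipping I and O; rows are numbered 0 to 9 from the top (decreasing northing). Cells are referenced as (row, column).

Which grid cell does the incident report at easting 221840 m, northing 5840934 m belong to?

Column index: ⌊(221840 − 206573) / 1566⌋ = ⌊9.749⌋ = 9 → column K
Row offset from origin: ⌊(5840934 − 5826577) / 1714⌋ = ⌊8.376⌋ = 8 → row 1 (counted from top)

(1, K)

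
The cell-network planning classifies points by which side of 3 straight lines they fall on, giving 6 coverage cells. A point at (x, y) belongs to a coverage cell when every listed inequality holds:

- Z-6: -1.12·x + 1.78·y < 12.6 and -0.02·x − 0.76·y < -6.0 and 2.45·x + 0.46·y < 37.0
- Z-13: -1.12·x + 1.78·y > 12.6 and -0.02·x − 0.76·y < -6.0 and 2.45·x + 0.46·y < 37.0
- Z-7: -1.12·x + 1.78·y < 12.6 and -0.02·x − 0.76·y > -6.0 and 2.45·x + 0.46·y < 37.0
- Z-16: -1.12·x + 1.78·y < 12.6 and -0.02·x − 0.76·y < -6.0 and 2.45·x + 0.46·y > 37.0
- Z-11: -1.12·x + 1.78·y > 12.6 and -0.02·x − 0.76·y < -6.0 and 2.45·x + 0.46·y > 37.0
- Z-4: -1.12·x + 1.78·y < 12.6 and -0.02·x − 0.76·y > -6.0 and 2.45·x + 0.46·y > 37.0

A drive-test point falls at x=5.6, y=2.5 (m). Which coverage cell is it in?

-1.12·5.6 + 1.78·2.5 = -1.822, which is < 12.6
-0.02·5.6 − 0.76·2.5 = -2.012, which is > -6.0
2.45·5.6 + 0.46·2.5 = 14.870, which is < 37.0
This sign pattern matches Z-7.

Z-7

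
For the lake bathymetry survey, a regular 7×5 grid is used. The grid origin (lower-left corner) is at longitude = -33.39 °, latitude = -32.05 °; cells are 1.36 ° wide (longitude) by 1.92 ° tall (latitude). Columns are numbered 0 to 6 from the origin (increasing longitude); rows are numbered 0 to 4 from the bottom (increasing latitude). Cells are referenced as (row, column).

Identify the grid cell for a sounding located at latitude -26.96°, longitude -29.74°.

Column index: ⌊(-29.74 − -33.39) / 1.36⌋ = ⌊2.684⌋ = 2
Row offset from origin: ⌊(-26.96 − -32.05) / 1.92⌋ = ⌊2.651⌋ = 2 → row 2

(2, 2)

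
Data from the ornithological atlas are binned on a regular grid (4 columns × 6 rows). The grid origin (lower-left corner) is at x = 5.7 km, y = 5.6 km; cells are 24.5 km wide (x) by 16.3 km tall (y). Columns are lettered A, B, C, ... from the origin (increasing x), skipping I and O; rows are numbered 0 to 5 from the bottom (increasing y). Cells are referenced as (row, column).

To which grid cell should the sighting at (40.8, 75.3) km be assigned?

(4, B)

Column index: ⌊(40.8 − 5.7) / 24.5⌋ = ⌊1.433⌋ = 1 → column B
Row offset from origin: ⌊(75.3 − 5.6) / 16.3⌋ = ⌊4.276⌋ = 4 → row 4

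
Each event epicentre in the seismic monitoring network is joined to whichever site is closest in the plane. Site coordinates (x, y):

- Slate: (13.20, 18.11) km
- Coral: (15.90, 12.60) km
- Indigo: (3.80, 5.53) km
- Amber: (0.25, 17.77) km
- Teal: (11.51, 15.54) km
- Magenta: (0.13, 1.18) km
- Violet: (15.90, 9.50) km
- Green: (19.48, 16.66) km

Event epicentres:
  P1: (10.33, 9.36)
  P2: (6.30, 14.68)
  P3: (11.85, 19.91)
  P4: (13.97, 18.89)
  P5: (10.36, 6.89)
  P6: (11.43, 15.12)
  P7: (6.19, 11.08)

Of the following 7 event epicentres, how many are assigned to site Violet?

2

P1 → Violet
P2 → Teal
P3 → Slate
P4 → Slate
P5 → Violet
P6 → Teal
P7 → Indigo
2 of the 7 go to Violet.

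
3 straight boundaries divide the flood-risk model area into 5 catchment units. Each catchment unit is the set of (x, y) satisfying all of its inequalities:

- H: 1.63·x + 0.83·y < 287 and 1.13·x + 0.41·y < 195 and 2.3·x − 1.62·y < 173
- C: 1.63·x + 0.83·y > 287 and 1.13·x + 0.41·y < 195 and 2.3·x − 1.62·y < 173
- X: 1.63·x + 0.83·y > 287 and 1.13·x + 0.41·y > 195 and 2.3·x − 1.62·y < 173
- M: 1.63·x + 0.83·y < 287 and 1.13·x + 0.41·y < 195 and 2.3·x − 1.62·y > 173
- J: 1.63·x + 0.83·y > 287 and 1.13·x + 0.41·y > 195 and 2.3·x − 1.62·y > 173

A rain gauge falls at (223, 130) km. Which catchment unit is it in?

1.63·223 + 0.83·130 = 471.390, which is > 287
1.13·223 + 0.41·130 = 305.290, which is > 195
2.3·223 − 1.62·130 = 302.300, which is > 173
This sign pattern matches J.

J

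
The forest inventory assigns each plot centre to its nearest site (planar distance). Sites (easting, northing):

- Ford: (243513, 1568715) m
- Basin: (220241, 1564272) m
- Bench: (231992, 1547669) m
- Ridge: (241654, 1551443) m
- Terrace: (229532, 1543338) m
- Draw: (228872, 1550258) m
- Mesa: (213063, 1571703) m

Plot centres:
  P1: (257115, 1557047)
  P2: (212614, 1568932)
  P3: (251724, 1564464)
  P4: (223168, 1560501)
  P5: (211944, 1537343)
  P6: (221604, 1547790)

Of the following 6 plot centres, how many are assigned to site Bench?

P1 → Ridge
P2 → Mesa
P3 → Ford
P4 → Basin
P5 → Terrace
P6 → Draw
0 of the 6 go to Bench.

0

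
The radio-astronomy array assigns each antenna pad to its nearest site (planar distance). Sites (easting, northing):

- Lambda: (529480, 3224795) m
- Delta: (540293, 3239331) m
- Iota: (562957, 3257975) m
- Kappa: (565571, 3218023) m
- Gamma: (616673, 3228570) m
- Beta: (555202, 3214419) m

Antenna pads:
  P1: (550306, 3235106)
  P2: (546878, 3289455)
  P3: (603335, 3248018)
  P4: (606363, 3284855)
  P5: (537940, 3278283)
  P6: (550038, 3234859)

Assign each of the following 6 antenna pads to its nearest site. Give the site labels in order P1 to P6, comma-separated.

P1 → Delta (d²=118110794.00)
P2 → Iota (d²=1249524641.00)
P3 → Gamma (d²=556126948.00)
P4 → Iota (d²=2606615236.00)
P5 → Iota (d²=1038265153.00)
P6 → Delta (d²=114963809.00)

Delta, Iota, Gamma, Iota, Iota, Delta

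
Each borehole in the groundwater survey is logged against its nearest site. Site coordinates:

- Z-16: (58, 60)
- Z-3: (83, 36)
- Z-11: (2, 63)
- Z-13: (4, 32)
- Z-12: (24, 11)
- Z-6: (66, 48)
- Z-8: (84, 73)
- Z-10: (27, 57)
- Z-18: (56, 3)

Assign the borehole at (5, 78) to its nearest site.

Squared distances to each site:
Z-16: 3133.000; Z-3: 7848.000; Z-11: 234.000; Z-13: 2117.000; Z-12: 4850.000; Z-6: 4621.000; Z-8: 6266.000; Z-10: 925.000; Z-18: 8226.000.
Minimum at Z-11.

Z-11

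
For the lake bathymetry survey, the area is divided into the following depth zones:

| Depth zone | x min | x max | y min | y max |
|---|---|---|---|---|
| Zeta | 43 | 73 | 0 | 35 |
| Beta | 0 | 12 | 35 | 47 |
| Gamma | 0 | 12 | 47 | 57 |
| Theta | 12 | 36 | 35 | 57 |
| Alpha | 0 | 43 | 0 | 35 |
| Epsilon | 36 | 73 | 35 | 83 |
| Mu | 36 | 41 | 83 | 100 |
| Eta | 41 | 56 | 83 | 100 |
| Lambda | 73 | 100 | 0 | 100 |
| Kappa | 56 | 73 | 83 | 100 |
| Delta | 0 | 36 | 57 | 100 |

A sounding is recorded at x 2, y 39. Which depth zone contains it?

Beta

The point has x = 2 and y = 39.
Only Beta satisfies 0 ≤ x ≤ 12 and 35 ≤ y ≤ 47.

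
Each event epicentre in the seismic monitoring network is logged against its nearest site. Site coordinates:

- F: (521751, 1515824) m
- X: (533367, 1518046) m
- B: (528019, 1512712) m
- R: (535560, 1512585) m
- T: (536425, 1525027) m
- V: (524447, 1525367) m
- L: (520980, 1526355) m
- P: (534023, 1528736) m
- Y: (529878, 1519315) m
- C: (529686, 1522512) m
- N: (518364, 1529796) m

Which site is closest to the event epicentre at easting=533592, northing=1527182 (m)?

Squared distances to each site:
F: 269213445.000; X: 83517121.000; B: 240439229.000; R: 216945433.000; T: 12669914.000; V: 86925250.000; L: 159746473.000; P: 2600677.000; Y: 75683485.000; C: 37065736.000; N: 238724980.000.
Minimum at P.

P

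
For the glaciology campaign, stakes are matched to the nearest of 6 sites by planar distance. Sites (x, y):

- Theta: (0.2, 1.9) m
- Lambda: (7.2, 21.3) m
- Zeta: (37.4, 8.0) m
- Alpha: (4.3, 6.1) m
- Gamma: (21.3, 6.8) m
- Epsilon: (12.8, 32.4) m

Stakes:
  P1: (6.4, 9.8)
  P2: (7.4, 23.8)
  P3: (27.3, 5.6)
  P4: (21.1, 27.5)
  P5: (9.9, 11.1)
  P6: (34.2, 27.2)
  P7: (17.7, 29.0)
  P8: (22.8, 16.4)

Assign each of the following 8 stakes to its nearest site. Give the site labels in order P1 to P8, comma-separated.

P1 → Alpha (d²=18.10)
P2 → Lambda (d²=6.29)
P3 → Gamma (d²=37.44)
P4 → Epsilon (d²=92.90)
P5 → Alpha (d²=56.36)
P6 → Zeta (d²=378.88)
P7 → Epsilon (d²=35.57)
P8 → Gamma (d²=94.41)

Alpha, Lambda, Gamma, Epsilon, Alpha, Zeta, Epsilon, Gamma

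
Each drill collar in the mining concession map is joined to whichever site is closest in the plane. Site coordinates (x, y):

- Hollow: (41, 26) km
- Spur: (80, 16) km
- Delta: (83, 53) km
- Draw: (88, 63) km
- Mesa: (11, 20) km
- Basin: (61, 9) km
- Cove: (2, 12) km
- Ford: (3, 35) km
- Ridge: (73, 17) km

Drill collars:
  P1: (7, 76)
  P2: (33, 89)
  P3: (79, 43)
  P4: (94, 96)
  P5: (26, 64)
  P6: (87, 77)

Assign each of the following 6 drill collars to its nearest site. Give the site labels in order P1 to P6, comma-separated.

P1 → Ford (d²=1697.00)
P2 → Draw (d²=3701.00)
P3 → Delta (d²=116.00)
P4 → Draw (d²=1125.00)
P5 → Ford (d²=1370.00)
P6 → Draw (d²=197.00)

Ford, Draw, Delta, Draw, Ford, Draw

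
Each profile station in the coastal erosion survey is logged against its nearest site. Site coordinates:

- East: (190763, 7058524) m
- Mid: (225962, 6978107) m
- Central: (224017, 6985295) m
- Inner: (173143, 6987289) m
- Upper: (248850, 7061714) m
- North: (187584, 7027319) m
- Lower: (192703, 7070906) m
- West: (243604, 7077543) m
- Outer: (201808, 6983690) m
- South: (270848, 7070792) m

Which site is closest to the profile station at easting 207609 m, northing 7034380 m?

North

Squared distances to each site:
East: 866720452.000; Mid: 3503483138.000; Central: 2678559689.000; Inner: 3405467437.000; Upper: 2447967637.000; North: 450858346.000; Lower: 1556337512.000; West: 3158684594.000; Outer: 2603127701.000; South: 5325004865.000.
Minimum at North.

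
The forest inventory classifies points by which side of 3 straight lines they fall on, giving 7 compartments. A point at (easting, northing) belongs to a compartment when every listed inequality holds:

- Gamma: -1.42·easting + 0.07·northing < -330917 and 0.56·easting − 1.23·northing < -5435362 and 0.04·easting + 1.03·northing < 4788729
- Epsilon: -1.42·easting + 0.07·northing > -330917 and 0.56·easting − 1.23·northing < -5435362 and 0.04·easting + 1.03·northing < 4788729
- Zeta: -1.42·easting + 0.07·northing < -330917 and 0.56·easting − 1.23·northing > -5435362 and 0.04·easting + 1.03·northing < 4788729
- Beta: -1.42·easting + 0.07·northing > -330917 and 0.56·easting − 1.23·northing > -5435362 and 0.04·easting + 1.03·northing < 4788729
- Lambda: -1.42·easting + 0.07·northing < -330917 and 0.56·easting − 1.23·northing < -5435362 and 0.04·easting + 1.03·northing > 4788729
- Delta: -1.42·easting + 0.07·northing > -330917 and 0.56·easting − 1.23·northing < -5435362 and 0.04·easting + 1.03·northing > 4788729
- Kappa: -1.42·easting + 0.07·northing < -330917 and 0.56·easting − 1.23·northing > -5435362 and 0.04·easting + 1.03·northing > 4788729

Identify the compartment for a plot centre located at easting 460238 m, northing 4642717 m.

Delta

-1.42·460238 + 0.07·4642717 = -328547.770, which is > -330917
0.56·460238 − 1.23·4642717 = -5452808.630, which is < -5435362
0.04·460238 + 1.03·4642717 = 4800408.030, which is > 4788729
This sign pattern matches Delta.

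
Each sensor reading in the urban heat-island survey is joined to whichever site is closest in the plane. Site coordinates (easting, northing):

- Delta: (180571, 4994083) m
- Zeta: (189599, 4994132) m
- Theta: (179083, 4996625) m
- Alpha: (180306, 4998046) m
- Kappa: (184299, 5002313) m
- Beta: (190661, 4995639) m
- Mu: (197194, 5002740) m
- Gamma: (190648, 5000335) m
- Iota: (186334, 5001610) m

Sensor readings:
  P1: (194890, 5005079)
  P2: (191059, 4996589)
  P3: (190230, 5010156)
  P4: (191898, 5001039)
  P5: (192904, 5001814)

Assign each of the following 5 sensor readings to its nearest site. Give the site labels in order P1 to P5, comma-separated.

Mu, Beta, Iota, Gamma, Gamma

P1 → Mu (d²=10779337.00)
P2 → Beta (d²=1060904.00)
P3 → Iota (d²=88212932.00)
P4 → Gamma (d²=2058116.00)
P5 → Gamma (d²=7276977.00)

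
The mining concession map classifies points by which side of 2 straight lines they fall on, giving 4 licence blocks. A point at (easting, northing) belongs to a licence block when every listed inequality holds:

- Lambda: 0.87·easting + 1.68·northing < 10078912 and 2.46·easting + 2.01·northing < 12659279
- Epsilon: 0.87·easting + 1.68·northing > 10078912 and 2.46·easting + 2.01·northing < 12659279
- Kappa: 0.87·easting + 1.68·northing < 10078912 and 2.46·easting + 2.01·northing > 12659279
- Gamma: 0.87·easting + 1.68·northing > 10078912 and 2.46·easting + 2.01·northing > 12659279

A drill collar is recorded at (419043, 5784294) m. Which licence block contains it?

0.87·419043 + 1.68·5784294 = 10082181.330, which is > 10078912
2.46·419043 + 2.01·5784294 = 12657276.720, which is < 12659279
This sign pattern matches Epsilon.

Epsilon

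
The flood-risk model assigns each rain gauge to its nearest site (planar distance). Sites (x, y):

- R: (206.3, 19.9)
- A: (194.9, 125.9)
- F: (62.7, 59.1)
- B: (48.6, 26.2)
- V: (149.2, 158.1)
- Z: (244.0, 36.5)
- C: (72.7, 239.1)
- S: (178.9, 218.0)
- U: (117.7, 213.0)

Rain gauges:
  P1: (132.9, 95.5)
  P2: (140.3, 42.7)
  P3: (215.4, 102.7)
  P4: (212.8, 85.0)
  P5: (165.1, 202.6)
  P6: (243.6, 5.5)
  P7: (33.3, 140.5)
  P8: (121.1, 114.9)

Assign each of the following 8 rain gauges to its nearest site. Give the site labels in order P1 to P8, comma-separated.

P1 → V (d²=4184.45)
P2 → R (d²=4875.84)
P3 → A (d²=958.49)
P4 → A (d²=1993.22)
P5 → S (d²=427.60)
P6 → Z (d²=961.16)
P7 → F (d²=7490.32)
P8 → V (d²=2655.85)

V, R, A, A, S, Z, F, V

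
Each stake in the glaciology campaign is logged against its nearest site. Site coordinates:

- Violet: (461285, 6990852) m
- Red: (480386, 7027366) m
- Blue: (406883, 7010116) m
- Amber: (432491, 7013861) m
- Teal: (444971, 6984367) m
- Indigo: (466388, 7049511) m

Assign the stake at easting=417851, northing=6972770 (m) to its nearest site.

Squared distances to each site:
Violet: 2213471080.000; Red: 6891349441.000; Blue: 1515020740.000; Amber: 1902799881.000; Teal: 869984809.000; Indigo: 8245021450.000.
Minimum at Teal.

Teal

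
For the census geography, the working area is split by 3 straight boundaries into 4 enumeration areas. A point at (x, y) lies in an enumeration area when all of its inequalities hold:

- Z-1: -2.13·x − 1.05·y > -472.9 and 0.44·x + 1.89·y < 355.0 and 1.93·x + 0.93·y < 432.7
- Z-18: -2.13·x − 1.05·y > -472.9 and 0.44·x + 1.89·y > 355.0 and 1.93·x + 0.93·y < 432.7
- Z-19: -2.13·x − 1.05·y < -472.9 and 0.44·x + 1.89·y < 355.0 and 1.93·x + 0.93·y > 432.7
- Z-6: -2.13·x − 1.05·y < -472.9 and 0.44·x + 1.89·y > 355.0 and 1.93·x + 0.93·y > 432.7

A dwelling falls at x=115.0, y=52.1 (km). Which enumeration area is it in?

-2.13·115.0 − 1.05·52.1 = -299.655, which is > -472.9
0.44·115.0 + 1.89·52.1 = 149.069, which is < 355.0
1.93·115.0 + 0.93·52.1 = 270.403, which is < 432.7
This sign pattern matches Z-1.

Z-1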